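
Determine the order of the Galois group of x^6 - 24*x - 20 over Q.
The degree of the splitting field over Q equals the order of the Galois group, so first determine the group. The polynomial f is an irreducible sextic over Q, so G = Gal(f/Q) is one of the 16 transitive subgroups 6T1, ..., 6T16 of S_6. The discriminant of f is 746496000000 = 864000^2, a perfect square, so G is contained in A_6. The transitive groups of degree 6 contained in A_6 are: A_4 (6T4, order 12), S_4 (6T7, order 24), (C_3 x C_3) : C_4 (6T10, order 36), PSL(2,5) (6T12, order 60), A_6 (6T15, order 360). By Dedekind's theorem, for a prime p not dividing disc(f) the degrees of the irreducible factors of f mod p form the cycle type of an element of G. Factoring f modulo the 6 such primes p <= 23 (skipping 2, 3, 5, which divide the discriminant), each new pattern first appears at: mod 7: f = (x + 4)(x^5 + 3x^4 + 2x^3 + 6x^2 + 4x + 2), pattern 5+1; mod 23: f = (x + 2)(x + 11)(x + 16)(x^3 + 17x^2 + 13x + 7), pattern 3+1+1+1. No other pattern occurs in this range, so the set of observed cycle types is {5+1, 3+1+1+1}. Among the candidates above, the only group containing elements of all these cycle types is A_6 (6T15) — each of A_4 (6T4), S_4 (6T7), (C_3 x C_3) : C_4 (6T10), PSL(2,5) (6T12) lacks at least one of them. Hence G = A_6 (6T15), of order 360. The Galois group A_6 (6T15) has order 360, so the splitting field has degree 360 over Q.

360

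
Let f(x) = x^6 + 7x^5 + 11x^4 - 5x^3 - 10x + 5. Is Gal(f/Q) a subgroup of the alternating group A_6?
Yes

The polynomial is irreducible of degree 6 over Q. Its discriminant is 1064390625 = 32625^2, a perfect square. A Galois group lies in the alternating group exactly when the discriminant is a square in Q, so the Galois group ((C_3 x C_3) : C_4) is contained in A_6.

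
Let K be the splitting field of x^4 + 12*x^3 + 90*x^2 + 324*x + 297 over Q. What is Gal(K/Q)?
The polynomial is an irreducible quartic over Q and its discriminant is -5159780352, which is not a perfect square, so the Galois group is not contained in A_4. The resolvent cubic y^3 - 90*y^2 + 2700*y - 40824 has exactly one rational root, so the Galois group is C_4 or D_4. The quartic remains irreducible over Q(sqrt(disc)), so the group is D_4.

4T3: D_4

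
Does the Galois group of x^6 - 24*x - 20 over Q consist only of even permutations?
Yes

The polynomial is irreducible of degree 6 over Q. Its discriminant is 746496000000 = 864000^2, a perfect square. A Galois group lies in the alternating group exactly when the discriminant is a square in Q, so the Galois group (A_6) is contained in A_6.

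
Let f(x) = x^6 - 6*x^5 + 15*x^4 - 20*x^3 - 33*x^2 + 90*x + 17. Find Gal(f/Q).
A_4 x C_2 (order 24)

The polynomial f is an irreducible sextic over Q, so G = Gal(f/Q) is one of the 16 transitive subgroups 6T1, ..., 6T16 of S_6. The discriminant of f is -450868486864896, which is not a perfect square, so G is not contained in A_6. The transitive groups of degree 6 not contained in A_6 are: C_6 (6T1, order 6), S_3 (6T2, order 6), D_6 (6T3, order 12), C_3 x S_3 (6T5, order 18), A_4 x C_2 (6T6, order 24), S_4 (6T8, order 24), S_3 x S_3 (6T9, order 36), S_4 x C_2 (6T11, order 48), (S_3 x S_3) : C_2 (6T13, order 72), PGL(2,5) (6T14, order 120), S_6 (6T16, order 720). By Dedekind's theorem, for a prime p not dividing disc(f) the degrees of the irreducible factors of f mod p form the cycle type of an element of G. Factoring f modulo the 33 such primes p <= 149 (skipping 2, 3, which divide the discriminant), each new pattern first appears at: mod 5: f = (x^3 + x^2 + 3x + 4)(x^3 + 3x^2 + 4x + 3), pattern 3+3; mod 7: f = (x^6 + x^5 + x^4 + x^3 + 2x^2 + 6x + 3), pattern 6; mod 17: f = (x)(x + 15)(x^2 + 15x + 7)(x^2 + 15x + 13), pattern 2+2+1+1; mod 19: f = (x + 2)(x + 5)(x + 12)(x + 15)(x^2 + 17x + 8), pattern 2+1+1+1+1; mod 71: f = (x^2 + 69x + 30)(x^2 + 69x + 50)(x^2 + 69x + 65), pattern 2+2+2. No other pattern occurs in this range, so the set of observed cycle types is {3+3, 6, 2+2+1+1, 2+1+1+1+1, 2+2+2}. The candidates containing elements of all these cycle types are A_4 x C_2 (6T6) of order 24, S_4 x C_2 (6T11) of order 48, (S_3 x S_3) : C_2 (6T13) of order 72, S_6 (6T16) of order 720; the others are excluded. The observed types are precisely the cycle types that occur in A_4 x C_2 (6T6) (apart from the identity). Each of the other remaining candidates has further cycle types, and by the Chebotarev density theorem the matching factorization patterns would occur for a proportion of primes equal to their share of the group: S_4 x C_2 (6T11) additionally contains elements of type 4+2, 4+1+1 (12 of its 48 elements, about 25% of primes); (S_3 x S_3) : C_2 (6T13) additionally contains elements of type 4+2, 3+2+1, 3+1+1+1 (34 of its 72 elements, about 47% of primes); S_6 (6T16) additionally contains elements of type 5+1, 4+2, 4+1+1, 3+2+1, 3+1+1+1 (484 of its 720 elements, about 67% of primes). None of the 33 primes tested shows any such pattern (for each of these groups the chance of that is below 10^-4), which rules them out. Hence G = A_4 x C_2 (6T6), of order 24.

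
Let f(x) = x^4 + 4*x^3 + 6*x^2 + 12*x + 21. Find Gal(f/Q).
A_4

The polynomial is an irreducible quartic over Q and its discriminant is 331776 = 576^2, a perfect square, so the Galois group is contained in A_4. The resolvent cubic y^3 - 6*y^2 - 36*y + 24 is irreducible over Q. An irreducible resolvent with square discriminant gives A_4.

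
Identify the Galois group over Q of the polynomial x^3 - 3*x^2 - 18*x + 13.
The polynomial is an irreducible cubic over Q and its discriminant is 35721 = 189^2, a perfect square. For an irreducible cubic, a square discriminant forces the Galois group to be A_3, the cyclic group of order 3.

C_3 (order 3)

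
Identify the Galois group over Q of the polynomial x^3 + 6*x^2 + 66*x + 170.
S_3, the symmetric group on 3 letters

The polynomial is an irreducible cubic over Q and its discriminant is -708588, which is not a perfect square. For an irreducible cubic, a non-square discriminant gives Galois group S_3.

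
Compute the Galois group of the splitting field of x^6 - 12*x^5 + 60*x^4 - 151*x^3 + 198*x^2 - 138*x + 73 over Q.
The polynomial f is an irreducible sextic over Q, so G = Gal(f/Q) is one of the 16 transitive subgroups 6T1, ..., 6T16 of S_6. The discriminant of f is -945145936107, which is not a perfect square, so G is not contained in A_6. The transitive groups of degree 6 not contained in A_6 are: C_6 (6T1, order 6), S_3 (6T2, order 6), D_6 (6T3, order 12), C_3 x S_3 (6T5, order 18), A_4 x C_2 (6T6, order 24), S_4 (6T8, order 24), S_3 x S_3 (6T9, order 36), S_4 x C_2 (6T11, order 48), (S_3 x S_3) : C_2 (6T13, order 72), PGL(2,5) (6T14, order 120), S_6 (6T16, order 720). By Dedekind's theorem, for a prime p not dividing disc(f) the degrees of the irreducible factors of f mod p form the cycle type of an element of G. Factoring f modulo the 27 such primes p <= 127 (skipping 3, 17, 19, 43, which divide the discriminant), each new pattern first appears at: mod 2: f = (x^6 + x^3 + 1), pattern 6; mod 7: f = (x + 5)(x^2 + 3x + 1)(x^3 + x^2 + x + 2), pattern 3+2+1; mod 11: f = (x^2 + 9x + 10)(x^4 + x^3 + 8x^2 + 9x + 4), pattern 4+2; mod 13: f = (x + 2)(x + 4)(x^2 + 3x + 1)(x^2 + 5x + 1), pattern 2+2+1+1; mod 61: f = (x + 4)(x + 18)(x + 33)(x + 47)(x^2 + 8x + 9), pattern 2+1+1+1+1; mod 97: f = (x + 11)(x + 23)(x + 57)(x^3 + 91x^2 + 64x + 25), pattern 3+1+1+1; mod 113: f = (x^2 + 48x + 48)(x^2 + 57x + 28)(x^2 + 109x + 41), pattern 2+2+2; mod 127: f = (x^3 + 121x^2 + 61x + 45)(x^3 + 121x^2 + 90x + 75), pattern 3+3. No other pattern occurs in this range, so the set of observed cycle types is {6, 3+2+1, 4+2, 2+2+1+1, 2+1+1+1+1, 3+1+1+1, 2+2+2, 3+3}. The candidates containing elements of all these cycle types are (S_3 x S_3) : C_2 (6T13) of order 72, S_6 (6T16) of order 720; the others are excluded. The observed types are precisely the cycle types that occur in (S_3 x S_3) : C_2 (6T13) (apart from the identity). Each of the other remaining candidates has further cycle types, and by the Chebotarev density theorem the matching factorization patterns would occur for a proportion of primes equal to their share of the group: S_6 (6T16) additionally contains elements of type 5+1, 4+1+1 (234 of its 720 elements, about 32% of primes). None of the 27 primes tested shows any such pattern (for each of these groups the chance of that is below 10^-4), which rules them out. Hence G = (S_3 x S_3) : C_2 (6T13), of order 72.

(S_3 x S_3) : C_2 (also written G72)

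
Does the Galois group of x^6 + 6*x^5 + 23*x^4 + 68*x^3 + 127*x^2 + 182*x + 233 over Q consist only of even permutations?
The polynomial is irreducible of degree 6 over Q. Its discriminant is -201485505789952, which is not a perfect square. A Galois group lies in the alternating group exactly when the discriminant is a square in Q, so the Galois group ((S_3 x S_3) : C_2) is not contained in A_6.

No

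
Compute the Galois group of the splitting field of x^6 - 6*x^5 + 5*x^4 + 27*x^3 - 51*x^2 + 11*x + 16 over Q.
The polynomial f is an irreducible sextic over Q, so G = Gal(f/Q) is one of the 16 transitive subgroups 6T1, ..., 6T16 of S_6. The discriminant of f is 30991489 = 5567^2, a perfect square, so G is contained in A_6. The transitive groups of degree 6 contained in A_6 are: A_4 (6T4, order 12), S_4 (6T7, order 24), (C_3 x C_3) : C_4 (6T10, order 36), PSL(2,5) (6T12, order 60), A_6 (6T15, order 360). By Dedekind's theorem, for a prime p not dividing disc(f) the degrees of the irreducible factors of f mod p form the cycle type of an element of G. Factoring f modulo the 21 such primes p <= 79 (skipping 19, which divides the discriminant), each new pattern first appears at: mod 2: f = (x)(x^5 + x^3 + x^2 + x + 1), pattern 5+1; mod 7: f = (x^3 + 2x^2 + 4x + 5)(x^3 + 6x^2 + 3x + 6), pattern 3+3; mod 61: f = (x + 1)(x + 23)(x^2 + 44x + 55)(x^2 + 48x + 60), pattern 2+2+1+1. No other pattern occurs in this range, so the set of observed cycle types is {5+1, 3+3, 2+2+1+1}. The candidates containing elements of all these cycle types are PSL(2,5) (6T12) of order 60, A_6 (6T15) of order 360; the others are excluded. The observed types are precisely the cycle types that occur in PSL(2,5) (6T12) (apart from the identity). Each of the other remaining candidates has further cycle types, and by the Chebotarev density theorem the matching factorization patterns would occur for a proportion of primes equal to their share of the group: A_6 (6T15) additionally contains elements of type 4+2, 3+1+1+1 (130 of its 360 elements, about 36% of primes). None of the 21 primes tested shows any such pattern (for each of these groups the chance of that is below 10^-4), which rules them out. Hence G = PSL(2,5) (6T12), of order 60.

PSL(2,5) (also written A5(6))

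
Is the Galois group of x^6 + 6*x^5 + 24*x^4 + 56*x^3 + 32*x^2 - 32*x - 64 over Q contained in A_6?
The polynomial is irreducible of degree 6 over Q. Its discriminant is 870211913777152, which is not a perfect square. A Galois group lies in the alternating group exactly when the discriminant is a square in Q, so the Galois group (S_4) is not contained in A_6.

No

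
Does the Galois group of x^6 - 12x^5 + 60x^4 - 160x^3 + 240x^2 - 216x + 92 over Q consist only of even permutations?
Yes

The polynomial is irreducible of degree 6 over Q. Its discriminant is 746496000000 = 864000^2, a perfect square. A Galois group lies in the alternating group exactly when the discriminant is a square in Q, so the Galois group (A_6) is contained in A_6.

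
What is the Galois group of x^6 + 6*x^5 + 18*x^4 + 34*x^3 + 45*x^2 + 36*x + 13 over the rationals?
The polynomial f is an irreducible sextic over Q, so G = Gal(f/Q) is one of the 16 transitive subgroups 6T1, ..., 6T16 of S_6. The discriminant of f is -16003008, which is not a perfect square, so G is not contained in A_6. The transitive groups of degree 6 not contained in A_6 are: C_6 (6T1, order 6), S_3 (6T2, order 6), D_6 (6T3, order 12), C_3 x S_3 (6T5, order 18), A_4 x C_2 (6T6, order 24), S_4 (6T8, order 24), S_3 x S_3 (6T9, order 36), S_4 x C_2 (6T11, order 48), (S_3 x S_3) : C_2 (6T13, order 72), PGL(2,5) (6T14, order 120), S_6 (6T16, order 720). By Dedekind's theorem, for a prime p not dividing disc(f) the degrees of the irreducible factors of f mod p form the cycle type of an element of G. Factoring f modulo the 21 such primes p <= 89 (skipping 2, 3, 7, which divide the discriminant), each new pattern first appears at: mod 5: f = (x^6 + x^5 + 3x^4 + 4x^3 + x + 3), pattern 6; mod 11: f = (x + 3)(x^5 + 3x^4 + 9x^3 + 7x^2 + 2x + 8), pattern 5+1; mod 13: f = (x)(x + 9)(x^4 + 10x^3 + 6x^2 + 6x + 4), pattern 4+1+1; mod 23: f = (x + 17)(x + 21)(x^2 + 17x + 10)(x^2 + 20x + 21), pattern 2+2+1+1; mod 43: f = (x^3 + 22x^2 + 39x + 16)(x^3 + 27x^2 + 30x + 25), pattern 3+3; mod 61: f = (x^2 + 16x + 13)(x^2 + 20x + 31)(x^2 + 31x + 2), pattern 2+2+2. No other pattern occurs in this range, so the set of observed cycle types is {6, 5+1, 4+1+1, 2+2+1+1, 3+3, 2+2+2}. The candidates containing elements of all these cycle types are PGL(2,5) (6T14) of order 120, S_6 (6T16) of order 720; the others are excluded. The observed types are precisely the cycle types that occur in PGL(2,5) (6T14) (apart from the identity). Each of the other remaining candidates has further cycle types, and by the Chebotarev density theorem the matching factorization patterns would occur for a proportion of primes equal to their share of the group: S_6 (6T16) additionally contains elements of type 4+2, 3+2+1, 3+1+1+1, 2+1+1+1+1 (265 of its 720 elements, about 37% of primes). None of the 21 primes tested shows any such pattern (for each of these groups the chance of that is below 10^-4), which rules them out. Hence G = PGL(2,5) (6T14), of order 120.

PGL(2,5) (order 120)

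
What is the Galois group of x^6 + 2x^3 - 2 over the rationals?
6T9: S_3 x S_3

The polynomial f is an irreducible sextic over Q, so G = Gal(f/Q) is one of the 16 transitive subgroups 6T1, ..., 6T16 of S_6. The discriminant of f is 5038848, which is not a perfect square, so G is not contained in A_6. The transitive groups of degree 6 not contained in A_6 are: C_6 (6T1, order 6), S_3 (6T2, order 6), D_6 (6T3, order 12), C_3 x S_3 (6T5, order 18), A_4 x C_2 (6T6, order 24), S_4 (6T8, order 24), S_3 x S_3 (6T9, order 36), S_4 x C_2 (6T11, order 48), (S_3 x S_3) : C_2 (6T13, order 72), PGL(2,5) (6T14, order 120), S_6 (6T16, order 720). By Dedekind's theorem, for a prime p not dividing disc(f) the degrees of the irreducible factors of f mod p form the cycle type of an element of G. Factoring f modulo the 23 such primes p <= 97 (skipping 2, 3, which divide the discriminant), each new pattern first appears at: mod 5: f = (x^6 + 2x^3 + 3), pattern 6; mod 11: f = (x + 6)(x + 8)(x^2 + 3x + 9)(x^2 + 5x + 3), pattern 2+2+1+1; mod 13: f = (x + 7)(x + 8)(x + 11)(x^3 + 10), pattern 3+1+1+1; mod 31: f = (x^2 + 17x + 27)(x^2 + 22x + 11)(x^2 + 23x + 24), pattern 2+2+2; mod 97: f = (x^3 + 11)(x^3 + 88), pattern 3+3. No other pattern occurs in this range, so the set of observed cycle types is {6, 2+2+1+1, 3+1+1+1, 2+2+2, 3+3}. The candidates containing elements of all these cycle types are S_3 x S_3 (6T9) of order 36, (S_3 x S_3) : C_2 (6T13) of order 72, S_6 (6T16) of order 720; the others are excluded. The observed types are precisely the cycle types that occur in S_3 x S_3 (6T9) (apart from the identity). Each of the other remaining candidates has further cycle types, and by the Chebotarev density theorem the matching factorization patterns would occur for a proportion of primes equal to their share of the group: (S_3 x S_3) : C_2 (6T13) additionally contains elements of type 4+2, 3+2+1, 2+1+1+1+1 (36 of its 72 elements, about 50% of primes); S_6 (6T16) additionally contains elements of type 5+1, 4+2, 4+1+1, 3+2+1, 2+1+1+1+1 (459 of its 720 elements, about 64% of primes). None of the 23 primes tested shows any such pattern (for each of these groups the chance of that is below 10^-4), which rules them out. Hence G = S_3 x S_3 (6T9), of order 36.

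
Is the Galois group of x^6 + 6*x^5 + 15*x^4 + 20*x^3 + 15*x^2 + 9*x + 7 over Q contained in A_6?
No

The polynomial is irreducible of degree 6 over Q. Its discriminant is -9059283, which is not a perfect square. A Galois group lies in the alternating group exactly when the discriminant is a square in Q, so the Galois group ((S_3 x S_3) : C_2) is not contained in A_6.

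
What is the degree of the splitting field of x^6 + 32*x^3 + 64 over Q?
12

The degree of the splitting field over Q equals the order of the Galois group, so first determine the group. The polynomial f is an irreducible sextic over Q, so G = Gal(f/Q) is one of the 16 transitive subgroups 6T1, ..., 6T16 of S_6. The discriminant of f is 1352605460594688, which is not a perfect square, so G is not contained in A_6. The transitive groups of degree 6 not contained in A_6 are: C_6 (6T1, order 6), S_3 (6T2, order 6), D_6 (6T3, order 12), C_3 x S_3 (6T5, order 18), A_4 x C_2 (6T6, order 24), S_4 (6T8, order 24), S_3 x S_3 (6T9, order 36), S_4 x C_2 (6T11, order 48), (S_3 x S_3) : C_2 (6T13, order 72), PGL(2,5) (6T14, order 120), S_6 (6T16, order 720). By Dedekind's theorem, for a prime p not dividing disc(f) the degrees of the irreducible factors of f mod p form the cycle type of an element of G. Factoring f modulo the 79 such primes p <= 419 (skipping 2, 3, which divide the discriminant), each new pattern first appears at: mod 5: f = (x^6 + 2x^3 + 4), pattern 6; mod 7: f = (x^2 + 3x + 1)(x^2 + 5x + 2)(x^2 + 6x + 4), pattern 2+2+2; mod 11: f = (x + 1)(x + 4)(x^2 + 7x + 5)(x^2 + 10x + 1), pattern 2+2+1+1; mod 13: f = (x^3 + 9)(x^3 + 10), pattern 3+3; mod 97: f = (x + 36)(x + 47)(x + 54)(x + 62)(x + 93)(x + 96), pattern 1+1+1+1+1+1. No other pattern occurs in this range, so the set of observed cycle types is {6, 2+2+2, 2+2+1+1, 3+3, 1+1+1+1+1+1}. The candidates containing elements of all these cycle types are D_6 (6T3) of order 12, A_4 x C_2 (6T6) of order 24, S_3 x S_3 (6T9) of order 36, S_4 x C_2 (6T11) of order 48, (S_3 x S_3) : C_2 (6T13) of order 72, PGL(2,5) (6T14) of order 120, S_6 (6T16) of order 720; the others are excluded. The observed types are precisely the cycle types that occur in D_6 (6T3). Each of the other remaining candidates has further cycle types, and by the Chebotarev density theorem the matching factorization patterns would occur for a proportion of primes equal to their share of the group: A_4 x C_2 (6T6) additionally contains elements of type 2+1+1+1+1 (3 of its 24 elements, about 12% of primes); S_3 x S_3 (6T9) additionally contains elements of type 3+1+1+1 (4 of its 36 elements, about 11% of primes); S_4 x C_2 (6T11) additionally contains elements of type 4+2, 4+1+1, 2+1+1+1+1 (15 of its 48 elements, about 31% of primes); (S_3 x S_3) : C_2 (6T13) additionally contains elements of type 4+2, 3+2+1, 3+1+1+1, 2+1+1+1+1 (40 of its 72 elements, about 56% of primes); PGL(2,5) (6T14) additionally contains elements of type 5+1, 4+1+1 (54 of its 120 elements, about 45% of primes); S_6 (6T16) additionally contains elements of type 5+1, 4+2, 4+1+1, 3+2+1, 3+1+1+1, 2+1+1+1+1 (499 of its 720 elements, about 69% of primes). None of the 79 primes tested shows any such pattern (for each of these groups the chance of that is below 10^-4), which rules them out. Hence G = D_6 (6T3), of order 12. The Galois group D_6 (6T3) has order 12, so the splitting field has degree 12 over Q.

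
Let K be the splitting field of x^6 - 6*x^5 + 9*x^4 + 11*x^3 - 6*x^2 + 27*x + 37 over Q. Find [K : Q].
6

The degree of the splitting field over Q equals the order of the Galois group, so first determine the group. The polynomial f is an irreducible sextic over Q, so G = Gal(f/Q) is one of the 16 transitive subgroups 6T1, ..., 6T16 of S_6. The discriminant of f is -63822230816067, which is not a perfect square, so G is not contained in A_6. The transitive groups of degree 6 not contained in A_6 are: C_6 (6T1, order 6), S_3 (6T2, order 6), D_6 (6T3, order 12), C_3 x S_3 (6T5, order 18), A_4 x C_2 (6T6, order 24), S_4 (6T8, order 24), S_3 x S_3 (6T9, order 36), S_4 x C_2 (6T11, order 48), (S_3 x S_3) : C_2 (6T13, order 72), PGL(2,5) (6T14, order 120), S_6 (6T16, order 720). By Dedekind's theorem, for a prime p not dividing disc(f) the degrees of the irreducible factors of f mod p form the cycle type of an element of G. Factoring f modulo the 37 such primes p <= 173 (skipping 3, 19, 37, which divide the discriminant), each new pattern first appears at: mod 2: f = (x^6 + x^4 + x^3 + x + 1), pattern 6; mod 7: f = (x^3 + 4x^2 + x + 6)(x^3 + 4x^2 + 6x + 5), pattern 3+3; mod 17: f = (x^2 + 12)(x^2 + 13x + 11)(x^2 + 15x + 12), pattern 2+2+2; mod 73: f = (x + 14)(x + 27)(x + 44)(x + 63)(x + 66)(x + 72), pattern 1+1+1+1+1+1. No other pattern occurs in this range, so the set of observed cycle types is {6, 3+3, 2+2+2, 1+1+1+1+1+1}. The candidates containing elements of all these cycle types are C_6 (6T1) of order 6, D_6 (6T3) of order 12, C_3 x S_3 (6T5) of order 18, A_4 x C_2 (6T6) of order 24, S_3 x S_3 (6T9) of order 36, S_4 x C_2 (6T11) of order 48, (S_3 x S_3) : C_2 (6T13) of order 72, PGL(2,5) (6T14) of order 120, S_6 (6T16) of order 720; the others are excluded. The observed types are precisely the cycle types that occur in C_6 (6T1). Each of the other remaining candidates has further cycle types, and by the Chebotarev density theorem the matching factorization patterns would occur for a proportion of primes equal to their share of the group: D_6 (6T3) additionally contains elements of type 2+2+1+1 (3 of its 12 elements, about 25% of primes); C_3 x S_3 (6T5) additionally contains elements of type 3+1+1+1 (4 of its 18 elements, about 22% of primes); A_4 x C_2 (6T6) additionally contains elements of type 2+2+1+1, 2+1+1+1+1 (6 of its 24 elements, about 25% of primes); S_3 x S_3 (6T9) additionally contains elements of type 3+1+1+1, 2+2+1+1 (13 of its 36 elements, about 36% of primes); S_4 x C_2 (6T11) additionally contains elements of type 4+2, 4+1+1, 2+2+1+1, 2+1+1+1+1 (24 of its 48 elements, about 50% of primes); (S_3 x S_3) : C_2 (6T13) additionally contains elements of type 4+2, 3+2+1, 3+1+1+1, 2+2+1+1, 2+1+1+1+1 (49 of its 72 elements, about 68% of primes); PGL(2,5) (6T14) additionally contains elements of type 5+1, 4+1+1, 2+2+1+1 (69 of its 120 elements, about 58% of primes); S_6 (6T16) additionally contains elements of type 5+1, 4+2, 4+1+1, 3+2+1, 3+1+1+1, 2+2+1+1, 2+1+1+1+1 (544 of its 720 elements, about 76% of primes). None of the 37 primes tested shows any such pattern (for each of these groups the chance of that is below 10^-4), which rules them out. Hence G = C_6 (6T1), of order 6. The Galois group C_6 (6T1) has order 6, so the splitting field has degree 6 over Q.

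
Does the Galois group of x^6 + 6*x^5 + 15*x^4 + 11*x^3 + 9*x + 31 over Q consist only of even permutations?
No

The polynomial is irreducible of degree 6 over Q. Its discriminant is -945145936107, which is not a perfect square. A Galois group lies in the alternating group exactly when the discriminant is a square in Q, so the Galois group ((S_3 x S_3) : C_2) is not contained in A_6.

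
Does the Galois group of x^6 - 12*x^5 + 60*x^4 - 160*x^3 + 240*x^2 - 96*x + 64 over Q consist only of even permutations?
No

The polynomial is irreducible of degree 6 over Q. Its discriminant is -9727331052552192, which is not a perfect square. A Galois group lies in the alternating group exactly when the discriminant is a square in Q, so the Galois group ((S_3 x S_3) : C_2) is not contained in A_6.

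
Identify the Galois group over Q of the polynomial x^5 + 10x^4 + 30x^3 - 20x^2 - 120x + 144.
The polynomial f is an irreducible quintic over Q, so G = Gal(f/Q) is a transitive subgroup of S_5: one of C_5 (5T1, order 5), D_5 (5T2, order 10), F_20 (5T3, order 20), A_5 (5T4, order 60) or S_5 (5T5, order 120). The discriminant of f is 1327104000000 = 1152000^2, a perfect square, so G is contained in A_5. The transitive groups of degree 5 contained in A_5 are: C_5 (5T1, order 5), D_5 (5T2, order 10), A_5 (5T4, order 60). By Dedekind's theorem, for a prime p not dividing disc(f) the degrees of the irreducible factors of f mod p form the cycle type of an element of G. Factoring f modulo the 23 such primes p <= 101 (skipping 2, 3, 5, which divide the discriminant), each new pattern first appears at: mod 7: f = (x^5 + 3x^4 + 2x^3 + x^2 + 6x + 4), pattern 5; mod 17: f = (x + 8)(x^2 + 5x + 7)(x^2 + 14x + 5), pattern 2+2+1. No other pattern occurs in this range, so the set of observed cycle types is {5, 2+2+1}. The candidates containing elements of all these cycle types are D_5 (5T2) of order 10, A_5 (5T4) of order 60; the others are excluded. The observed types are precisely the cycle types that occur in D_5 (5T2) (apart from the identity). Each of the other remaining candidates has further cycle types, and by the Chebotarev density theorem the matching factorization patterns would occur for a proportion of primes equal to their share of the group: A_5 (5T4) additionally contains elements of type 3+1+1 (20 of its 60 elements, about 33% of primes). None of the 23 primes tested shows any such pattern (for each of these groups the chance of that is below 10^-4), which rules them out. Hence G = D_5 (5T2), of order 10.

D_5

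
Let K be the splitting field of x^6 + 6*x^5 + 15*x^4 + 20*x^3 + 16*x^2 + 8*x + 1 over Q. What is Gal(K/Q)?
S_4, S_4(6d), the S_4-action on 6 points inside A_6

The polynomial f is an irreducible sextic over Q, so G = Gal(f/Q) is one of the 16 transitive subgroups 6T1, ..., 6T16 of S_6. The discriminant of f is 61504 = 248^2, a perfect square, so G is contained in A_6. The transitive groups of degree 6 contained in A_6 are: A_4 (6T4, order 12), S_4 (6T7, order 24), (C_3 x C_3) : C_4 (6T10, order 36), PSL(2,5) (6T12, order 60), A_6 (6T15, order 360). By Dedekind's theorem, for a prime p not dividing disc(f) the degrees of the irreducible factors of f mod p form the cycle type of an element of G. Factoring f modulo the 79 such primes p <= 419 (skipping 2, 31, which divide the discriminant), each new pattern first appears at: mod 3: f = (x^2 + 2x + 2)(x^4 + x^3 + 2x^2 + 2x + 2), pattern 4+2; mod 5: f = (x^3 + 2x^2 + 4x + 4)(x^3 + 4x^2 + 3x + 4), pattern 3+3; mod 11: f = (x + 4)(x + 9)(x^2 + 6x + 1)(x^2 + 9x + 4), pattern 2+2+1+1; mod 67: f = (x + 3)(x + 4)(x + 12)(x + 57)(x + 65)(x + 66), pattern 1+1+1+1+1+1. No other pattern occurs in this range, so the set of observed cycle types is {4+2, 3+3, 2+2+1+1, 1+1+1+1+1+1}. The candidates containing elements of all these cycle types are S_4 (6T7) of order 24, (C_3 x C_3) : C_4 (6T10) of order 36, A_6 (6T15) of order 360; the others are excluded. The observed types are precisely the cycle types that occur in S_4 (6T7). Each of the other remaining candidates has further cycle types, and by the Chebotarev density theorem the matching factorization patterns would occur for a proportion of primes equal to their share of the group: (C_3 x C_3) : C_4 (6T10) additionally contains elements of type 3+1+1+1 (4 of its 36 elements, about 11% of primes); A_6 (6T15) additionally contains elements of type 5+1, 3+1+1+1 (184 of its 360 elements, about 51% of primes). None of the 79 primes tested shows any such pattern (for each of these groups the chance of that is below 10^-4), which rules them out. Hence G = S_4 (6T7), of order 24.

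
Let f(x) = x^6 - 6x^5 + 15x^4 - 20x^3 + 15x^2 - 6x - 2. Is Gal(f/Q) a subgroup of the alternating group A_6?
No

The polynomial is irreducible of degree 6 over Q. Its discriminant is 11337408, which is not a perfect square. A Galois group lies in the alternating group exactly when the discriminant is a square in Q, so the Galois group (D_6) is not contained in A_6.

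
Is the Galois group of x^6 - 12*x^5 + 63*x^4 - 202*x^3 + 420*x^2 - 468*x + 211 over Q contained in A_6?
No

The polynomial is irreducible of degree 6 over Q. Its discriminant is -28010528989632, which is not a perfect square. A Galois group lies in the alternating group exactly when the discriminant is a square in Q, so the Galois group (PGL(2,5)) is not contained in A_6.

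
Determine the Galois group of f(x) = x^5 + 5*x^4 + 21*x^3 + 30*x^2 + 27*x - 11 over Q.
The polynomial f is an irreducible quintic over Q, so G = Gal(f/Q) is a transitive subgroup of S_5: one of C_5 (5T1, order 5), D_5 (5T2, order 10), F_20 (5T3, order 20), A_5 (5T4, order 60) or S_5 (5T5, order 120). The discriminant of f is 4937170225 = 70265^2, a perfect square, so G is contained in A_5. The transitive groups of degree 5 contained in A_5 are: C_5 (5T1, order 5), D_5 (5T2, order 10), A_5 (5T4, order 60). By Dedekind's theorem, for a prime p not dividing disc(f) the degrees of the irreducible factors of f mod p form the cycle type of an element of G. Factoring f modulo the 23 such primes p <= 103 (skipping 5, 13, 23, 47, which divide the discriminant), each new pattern first appears at: mod 2: f = (x^5 + x^4 + x^3 + x + 1), pattern 5; mod 11: f = (x)(x^2 + 8x + 3)(x^2 + 8x + 9), pattern 2+2+1; mod 83: f = (x + 15)(x + 41)(x + 62)(x + 66)(x + 70), pattern 1+1+1+1+1. No other pattern occurs in this range, so the set of observed cycle types is {5, 2+2+1, 1+1+1+1+1}. The candidates containing elements of all these cycle types are D_5 (5T2) of order 10, A_5 (5T4) of order 60; the others are excluded. The observed types are precisely the cycle types that occur in D_5 (5T2). Each of the other remaining candidates has further cycle types, and by the Chebotarev density theorem the matching factorization patterns would occur for a proportion of primes equal to their share of the group: A_5 (5T4) additionally contains elements of type 3+1+1 (20 of its 60 elements, about 33% of primes). None of the 23 primes tested shows any such pattern (for each of these groups the chance of that is below 10^-4), which rules them out. Hence G = D_5 (5T2), of order 10.

D_5, the dihedral group of order 10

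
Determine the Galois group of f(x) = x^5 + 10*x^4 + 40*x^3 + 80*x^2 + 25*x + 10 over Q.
The polynomial f is an irreducible quintic over Q, so G = Gal(f/Q) is a transitive subgroup of S_5: one of C_5 (5T1, order 5), D_5 (5T2, order 10), F_20 (5T3, order 20), A_5 (5T4, order 60) or S_5 (5T5, order 120). The discriminant of f is 58564000000 = 242000^2, a perfect square, so G is contained in A_5. The transitive groups of degree 5 contained in A_5 are: C_5 (5T1, order 5), D_5 (5T2, order 10), A_5 (5T4, order 60). By Dedekind's theorem, for a prime p not dividing disc(f) the degrees of the irreducible factors of f mod p form the cycle type of an element of G. Factoring f modulo the 3 such primes p <= 13 (skipping 2, 5, 11, which divide the discriminant), each new pattern first appears at: mod 3: f = (x^5 + x^4 + x^3 + 2x^2 + x + 1), pattern 5; mod 13: f = (x + 8)(x + 10)(x^3 + 5x^2 + 5), pattern 3+1+1. No other pattern occurs in this range, so the set of observed cycle types is {5, 3+1+1}. Among the candidates above, the only group containing elements of all these cycle types is A_5 (5T4) — each of C_5 (5T1), D_5 (5T2) lacks at least one of them. Hence G = A_5 (5T4), of order 60.

A_5, the alternating group on 5 letters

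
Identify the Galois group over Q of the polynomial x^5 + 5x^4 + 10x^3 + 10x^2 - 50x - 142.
The polynomial f is an irreducible quintic over Q, so G = Gal(f/Q) is a transitive subgroup of S_5: one of C_5 (5T1, order 5), D_5 (5T2, order 10), F_20 (5T3, order 20), A_5 (5T4, order 60) or S_5 (5T5, order 120). The discriminant of f is 58564000000 = 242000^2, a perfect square, so G is contained in A_5. The transitive groups of degree 5 contained in A_5 are: C_5 (5T1, order 5), D_5 (5T2, order 10), A_5 (5T4, order 60). By Dedekind's theorem, for a prime p not dividing disc(f) the degrees of the irreducible factors of f mod p form the cycle type of an element of G. Factoring f modulo the 3 such primes p <= 13 (skipping 2, 5, 11, which divide the discriminant), each new pattern first appears at: mod 3: f = (x^5 + 2x^4 + x^3 + x^2 + x + 2), pattern 5; mod 13: f = (x + 6)(x + 8)(x^3 + 4x^2 + 10x + 3), pattern 3+1+1. No other pattern occurs in this range, so the set of observed cycle types is {5, 3+1+1}. Among the candidates above, the only group containing elements of all these cycle types is A_5 (5T4) — each of C_5 (5T1), D_5 (5T2) lacks at least one of them. Hence G = A_5 (5T4), of order 60.

A_5 (order 60)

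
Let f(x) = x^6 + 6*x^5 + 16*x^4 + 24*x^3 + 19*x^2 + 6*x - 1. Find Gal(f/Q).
A_4 (also written A4)

The polynomial f is an irreducible sextic over Q, so G = Gal(f/Q) is one of the 16 transitive subgroups 6T1, ..., 6T16 of S_6. The discriminant of f is 153664 = 392^2, a perfect square, so G is contained in A_6. The transitive groups of degree 6 contained in A_6 are: A_4 (6T4, order 12), S_4 (6T7, order 24), (C_3 x C_3) : C_4 (6T10, order 36), PSL(2,5) (6T12, order 60), A_6 (6T15, order 360). By Dedekind's theorem, for a prime p not dividing disc(f) the degrees of the irreducible factors of f mod p form the cycle type of an element of G. Factoring f modulo the 33 such primes p <= 149 (skipping 2, 7, which divide the discriminant), each new pattern first appears at: mod 3: f = (x^3 + 2x + 1)(x^3 + 2x + 2), pattern 3+3; mod 13: f = (x + 7)(x + 8)(x^2 + 2x + 6)(x^2 + 2x + 7), pattern 2+2+1+1. No other pattern occurs in this range, so the set of observed cycle types is {3+3, 2+2+1+1}. The candidates containing elements of all these cycle types are A_4 (6T4) of order 12, S_4 (6T7) of order 24, (C_3 x C_3) : C_4 (6T10) of order 36, PSL(2,5) (6T12) of order 60, A_6 (6T15) of order 360; the others are excluded. The observed types are precisely the cycle types that occur in A_4 (6T4) (apart from the identity). Each of the other remaining candidates has further cycle types, and by the Chebotarev density theorem the matching factorization patterns would occur for a proportion of primes equal to their share of the group: S_4 (6T7) additionally contains elements of type 4+2 (6 of its 24 elements, about 25% of primes); (C_3 x C_3) : C_4 (6T10) additionally contains elements of type 4+2, 3+1+1+1 (22 of its 36 elements, about 61% of primes); PSL(2,5) (6T12) additionally contains elements of type 5+1 (24 of its 60 elements, about 40% of primes); A_6 (6T15) additionally contains elements of type 5+1, 4+2, 3+1+1+1 (274 of its 360 elements, about 76% of primes). None of the 33 primes tested shows any such pattern (for each of these groups the chance of that is below 10^-4), which rules them out. Hence G = A_4 (6T4), of order 12.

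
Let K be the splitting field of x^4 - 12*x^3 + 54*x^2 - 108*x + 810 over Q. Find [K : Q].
The degree of the splitting field over Q equals the order of the Galois group, so first determine the group. The polynomial is an irreducible quartic over Q and its discriminant is 99179645184 = 314928^2, a perfect square, so the Galois group is contained in A_4. The resolvent cubic y^3 - 54*y^2 - 1944*y + 46656 splits completely over Q, which gives the Klein four-group V_4. The Galois group V_4 (4T2) has order 4, so the splitting field has degree 4 over Q.

4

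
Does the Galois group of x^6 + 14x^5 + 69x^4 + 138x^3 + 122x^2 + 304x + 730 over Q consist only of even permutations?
No

The polynomial is irreducible of degree 6 over Q. Its discriminant is -997977239592192, which is not a perfect square. A Galois group lies in the alternating group exactly when the discriminant is a square in Q, so the Galois group ((S_3 x S_3) : C_2) is not contained in A_6.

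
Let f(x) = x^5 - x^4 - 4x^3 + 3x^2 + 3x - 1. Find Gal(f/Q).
The polynomial f is an irreducible quintic over Q, so G = Gal(f/Q) is a transitive subgroup of S_5: one of C_5 (5T1, order 5), D_5 (5T2, order 10), F_20 (5T3, order 20), A_5 (5T4, order 60) or S_5 (5T5, order 120). The discriminant of f is 14641 = 121^2, a perfect square, so G is contained in A_5. The transitive groups of degree 5 contained in A_5 are: C_5 (5T1, order 5), D_5 (5T2, order 10), A_5 (5T4, order 60). By Dedekind's theorem, for a prime p not dividing disc(f) the degrees of the irreducible factors of f mod p form the cycle type of an element of G. Factoring f modulo the 14 such primes p <= 47 (skipping 11, which divides the discriminant), each new pattern first appears at: mod 2: f = (x^5 + x^4 + x^2 + x + 1), pattern 5; mod 23: f = (x + 4)(x + 6)(x + 10)(x + 11)(x + 14), pattern 1+1+1+1+1. No other pattern occurs in this range, so the set of observed cycle types is {5, 1+1+1+1+1}. The candidates containing elements of all these cycle types are C_5 (5T1) of order 5, D_5 (5T2) of order 10, A_5 (5T4) of order 60; the others are excluded. The observed types are precisely the cycle types that occur in C_5 (5T1). Each of the other remaining candidates has further cycle types, and by the Chebotarev density theorem the matching factorization patterns would occur for a proportion of primes equal to their share of the group: D_5 (5T2) additionally contains elements of type 2+2+1 (5 of its 10 elements, about 50% of primes); A_5 (5T4) additionally contains elements of type 3+1+1, 2+2+1 (35 of its 60 elements, about 58% of primes). None of the 14 primes tested shows any such pattern (for each of these groups the chance of that is below 10^-4), which rules them out. Hence G = C_5 (5T1), of order 5.

C_5 (also written C5)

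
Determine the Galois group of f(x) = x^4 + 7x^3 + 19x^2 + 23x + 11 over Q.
The polynomial is an irreducible quartic over Q and its discriminant is 125, which is not a perfect square, so the Galois group is not contained in A_4. The resolvent cubic y^3 - 19*y^2 + 117*y - 232 has exactly one rational root, so the Galois group is C_4 or D_4. The quartic becomes reducible over Q(sqrt(disc)), so the group is C_4.

C_4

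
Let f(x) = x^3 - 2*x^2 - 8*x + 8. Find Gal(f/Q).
The polynomial is an irreducible cubic over Q and its discriminant is 3136 = 56^2, a perfect square. For an irreducible cubic, a square discriminant forces the Galois group to be A_3, the cyclic group of order 3.

C_3 (order 3)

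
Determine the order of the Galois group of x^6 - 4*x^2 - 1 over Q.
The degree of the splitting field over Q equals the order of the Galois group, so first determine the group. The polynomial f is an irreducible sextic over Q, so G = Gal(f/Q) is one of the 16 transitive subgroups 6T1, ..., 6T16 of S_6. The discriminant of f is 3356224 = 1832^2, a perfect square, so G is contained in A_6. The transitive groups of degree 6 contained in A_6 are: A_4 (6T4, order 12), S_4 (6T7, order 24), (C_3 x C_3) : C_4 (6T10, order 36), PSL(2,5) (6T12, order 60), A_6 (6T15, order 360). By Dedekind's theorem, for a prime p not dividing disc(f) the degrees of the irreducible factors of f mod p form the cycle type of an element of G. Factoring f modulo the 79 such primes p <= 419 (skipping 2, 229, which divide the discriminant), each new pattern first appears at: mod 3: f = (x^3 + x^2 + 2x + 1)(x^3 + 2x^2 + 2x + 2), pattern 3+3; mod 7: f = (x^2 + 4)(x^4 + 3x^2 + 5), pattern 4+2; mod 23: f = (x + 9)(x + 14)(x^2 + x + 18)(x^2 + 22x + 18), pattern 2+2+1+1; mod 193: f = (x + 87)(x + 90)(x + 93)(x + 100)(x + 103)(x + 106), pattern 1+1+1+1+1+1. No other pattern occurs in this range, so the set of observed cycle types is {3+3, 4+2, 2+2+1+1, 1+1+1+1+1+1}. The candidates containing elements of all these cycle types are S_4 (6T7) of order 24, (C_3 x C_3) : C_4 (6T10) of order 36, A_6 (6T15) of order 360; the others are excluded. The observed types are precisely the cycle types that occur in S_4 (6T7). Each of the other remaining candidates has further cycle types, and by the Chebotarev density theorem the matching factorization patterns would occur for a proportion of primes equal to their share of the group: (C_3 x C_3) : C_4 (6T10) additionally contains elements of type 3+1+1+1 (4 of its 36 elements, about 11% of primes); A_6 (6T15) additionally contains elements of type 5+1, 3+1+1+1 (184 of its 360 elements, about 51% of primes). None of the 79 primes tested shows any such pattern (for each of these groups the chance of that is below 10^-4), which rules them out. Hence G = S_4 (6T7), of order 24. The Galois group S_4 (6T7) has order 24, so the splitting field has degree 24 over Q.

24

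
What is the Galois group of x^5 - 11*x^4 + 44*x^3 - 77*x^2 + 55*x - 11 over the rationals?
C_5 (order 5)

The polynomial f is an irreducible quintic over Q, so G = Gal(f/Q) is a transitive subgroup of S_5: one of C_5 (5T1, order 5), D_5 (5T2, order 10), F_20 (5T3, order 20), A_5 (5T4, order 60) or S_5 (5T5, order 120). The discriminant of f is 14641 = 121^2, a perfect square, so G is contained in A_5. The transitive groups of degree 5 contained in A_5 are: C_5 (5T1, order 5), D_5 (5T2, order 10), A_5 (5T4, order 60). By Dedekind's theorem, for a prime p not dividing disc(f) the degrees of the irreducible factors of f mod p form the cycle type of an element of G. Factoring f modulo the 14 such primes p <= 47 (skipping 11, which divides the discriminant), each new pattern first appears at: mod 2: f = (x^5 + x^4 + x^2 + x + 1), pattern 5; mod 23: f = (x + 2)(x + 4)(x + 8)(x + 9)(x + 12), pattern 1+1+1+1+1. No other pattern occurs in this range, so the set of observed cycle types is {5, 1+1+1+1+1}. The candidates containing elements of all these cycle types are C_5 (5T1) of order 5, D_5 (5T2) of order 10, A_5 (5T4) of order 60; the others are excluded. The observed types are precisely the cycle types that occur in C_5 (5T1). Each of the other remaining candidates has further cycle types, and by the Chebotarev density theorem the matching factorization patterns would occur for a proportion of primes equal to their share of the group: D_5 (5T2) additionally contains elements of type 2+2+1 (5 of its 10 elements, about 50% of primes); A_5 (5T4) additionally contains elements of type 3+1+1, 2+2+1 (35 of its 60 elements, about 58% of primes). None of the 14 primes tested shows any such pattern (for each of these groups the chance of that is below 10^-4), which rules them out. Hence G = C_5 (5T1), of order 5.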